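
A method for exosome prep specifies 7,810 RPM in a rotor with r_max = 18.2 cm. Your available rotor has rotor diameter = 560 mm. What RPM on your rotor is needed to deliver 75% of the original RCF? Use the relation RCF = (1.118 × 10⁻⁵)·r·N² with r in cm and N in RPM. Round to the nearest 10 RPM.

≈ 5450 RPM

RCF_original = 1.118 × 10⁻⁵ × 18.2 × (7810)² = 1.118 × 10⁻⁵ × 18.2 × 60,996,100 ≈ 12,411.2 × g
Target RCF = 0.75 × 12,411.2 ≈ 9,308.4 × g
Your rotor: r = 560 mm / 2 = 280 mm = 28 cm
9,308.4 = 1.118 × 10⁻⁵ × 28 × N²
N² = 9,308.4 / (31.304 × 10⁻⁵) = 29,735,497
N ≈ √29,735,497 ≈ 5,453.0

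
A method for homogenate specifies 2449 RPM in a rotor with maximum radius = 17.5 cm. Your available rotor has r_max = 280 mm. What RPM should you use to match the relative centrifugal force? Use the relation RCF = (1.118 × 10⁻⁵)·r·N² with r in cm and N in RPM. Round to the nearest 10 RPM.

1940 RPM

RCF = 1.118 × 10⁻⁵ × r × N²
RCF_original = 1.118 × 10⁻⁵ × 17.5 × (2449)² = 1.118 × 10⁻⁵ × 17.5 × 5,997,601 ≈ 1,173.4 × g
Your rotor: r = 280 mm = 28.0 cm
1,173.4 = 1.118 × 10⁻⁵ × 28 × N²
N² = 1,173.4 / (31.304 × 10⁻⁵) = 3,748,403
N ≈ √3,748,403 ≈ 1,936.1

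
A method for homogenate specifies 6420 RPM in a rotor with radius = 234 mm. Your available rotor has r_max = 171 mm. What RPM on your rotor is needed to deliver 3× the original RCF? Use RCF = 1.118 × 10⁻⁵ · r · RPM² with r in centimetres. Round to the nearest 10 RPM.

Original rotor: r = 234 mm = 23.4 cm
RCF = 1.118 × 10⁻⁵ × r × N²
RCF_original = 1.118 × 10⁻⁵ × 23.4 × (6420)² = 1.118 × 10⁻⁵ × 23.4 × 41,216,400 ≈ 10,782.7 × g
Target RCF = 3 × 10,782.7 ≈ 32,348.1 × g
Your rotor: r = 171 mm = 17.1 cm
32,348.1 = 1.118 × 10⁻⁵ × 17.1 × N²
N² = 32,348.1 / (19.1178 × 10⁻⁵) = 169,204,093
N ≈ √169,204,093 ≈ 13,007.8

13010 RPM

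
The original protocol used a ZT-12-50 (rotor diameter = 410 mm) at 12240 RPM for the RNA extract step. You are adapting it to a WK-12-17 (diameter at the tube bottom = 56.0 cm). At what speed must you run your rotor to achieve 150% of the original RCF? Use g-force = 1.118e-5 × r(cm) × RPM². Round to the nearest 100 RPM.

Original rotor: r = 410 mm / 2 = 205 mm = 20.5 cm
RCF = 1.118 × 10⁻⁵ × r × N²
RCF_original = 1.118 × 10⁻⁵ × 20.5 × (12240)² = 1.118 × 10⁻⁵ × 20.5 × 149,817,600 ≈ 34,336.7 × g
Target RCF = 1.5 × 34,336.7 ≈ 51,505 × g
Your rotor: r = 56.0 / 2 = 28 cm
51,505 = 1.118 × 10⁻⁵ × 28 × N²
N² = 51,505 / (31.304 × 10⁻⁵) = 164,531,689
N ≈ √164,531,689 ≈ 12,827.0

≈ 12800 RPM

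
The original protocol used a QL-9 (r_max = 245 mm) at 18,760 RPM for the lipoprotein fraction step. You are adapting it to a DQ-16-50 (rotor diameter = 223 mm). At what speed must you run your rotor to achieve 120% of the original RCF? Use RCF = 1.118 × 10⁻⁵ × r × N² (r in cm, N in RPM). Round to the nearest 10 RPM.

30460 RPM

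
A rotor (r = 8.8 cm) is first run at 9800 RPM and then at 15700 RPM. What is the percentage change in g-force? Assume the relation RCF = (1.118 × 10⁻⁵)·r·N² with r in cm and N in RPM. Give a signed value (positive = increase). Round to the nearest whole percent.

+157%

RCF ∝ N², so the ratio is (15700/9800)² = (1.602041)² = 2.5665.
Change = 2.5665 − 1 = +1.5665 → +156.7%.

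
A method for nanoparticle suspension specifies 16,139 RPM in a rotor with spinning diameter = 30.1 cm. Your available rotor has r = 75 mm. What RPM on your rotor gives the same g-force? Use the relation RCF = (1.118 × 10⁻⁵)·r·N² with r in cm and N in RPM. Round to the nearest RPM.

22862 RPM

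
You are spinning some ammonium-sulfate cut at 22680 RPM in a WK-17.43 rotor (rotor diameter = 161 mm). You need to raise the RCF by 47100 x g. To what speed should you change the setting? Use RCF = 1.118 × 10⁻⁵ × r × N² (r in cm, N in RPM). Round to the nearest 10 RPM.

≈ 32210 RPM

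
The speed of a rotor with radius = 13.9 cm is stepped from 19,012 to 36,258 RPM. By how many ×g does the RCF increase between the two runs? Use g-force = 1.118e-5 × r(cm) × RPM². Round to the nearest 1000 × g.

≈ 148000 ×g

RCF₁ = 1.118 × 10⁻⁵ × 13.9 × (19012)² = 1.118 × 10⁻⁵ × 13.9 × 361,456,144 ≈ 56,171 × g
RCF₂ = 1.118 × 10⁻⁵ × 13.9 × (36258)² = 1.118 × 10⁻⁵ × 13.9 × 1,314,642,564 ≈ 204,298.1 × g
Increase = 204,298.1 − 56,171 = 148,127.1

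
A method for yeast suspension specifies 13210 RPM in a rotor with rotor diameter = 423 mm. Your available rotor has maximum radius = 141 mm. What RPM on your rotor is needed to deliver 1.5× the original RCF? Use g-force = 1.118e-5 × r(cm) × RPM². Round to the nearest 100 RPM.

Original rotor: r = 423 mm / 2 = 211.5 mm = 21.15 cm
RCF_original = 1.118 × 10⁻⁵ × 21.15 × (13210)² = 1.118 × 10⁻⁵ × 21.15 × 174,504,100 ≈ 41,262.7 × g
Target RCF = 1.5 × 41,262.7 ≈ 61,894 × g
Your rotor: r = 141 mm = 14.1 cm
61,894 = 1.118 × 10⁻⁵ × 14.1 × N²
N² = 61,894 / (15.7638 × 10⁻⁵) = 392,633,756
N ≈ √392,633,756 ≈ 19,815.0

19800 RPM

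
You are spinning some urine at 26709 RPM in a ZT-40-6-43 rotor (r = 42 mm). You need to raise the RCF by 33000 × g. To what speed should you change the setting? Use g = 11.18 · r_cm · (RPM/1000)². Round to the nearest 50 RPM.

r = 42 mm = 4.2 cm
Current RCF = 11.18 × 4.2 × (26.709)² = 11.18 × 4.2 × 713.370681 ≈ 33,497 × g
Target RCF = 33,497 + 33,000 = 66,497 × g
(N/1000)² = 66,497 / 46.956 = 1416.156
N = 1000 × √1416.156 ≈ 37,631.8

37650 RPM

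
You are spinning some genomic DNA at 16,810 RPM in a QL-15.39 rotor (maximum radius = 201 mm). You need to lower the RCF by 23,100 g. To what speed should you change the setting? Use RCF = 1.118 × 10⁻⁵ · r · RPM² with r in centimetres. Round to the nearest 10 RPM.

r = 201 mm = 20.1 cm
Current RCF = 1.118 × 10⁻⁵ × 20.1 × (16810)² = 1.118 × 10⁻⁵ × 20.1 × 282,576,100 ≈ 63,499.9 × g
Target RCF = 63,499.9 − 23,100 = 40,399.9 × g
N² = 40,399.9 / (22.4718 × 10⁻⁵) = 179,780,436
N ≈ √179,780,436 ≈ 13,408.2

≈ 13410 RPM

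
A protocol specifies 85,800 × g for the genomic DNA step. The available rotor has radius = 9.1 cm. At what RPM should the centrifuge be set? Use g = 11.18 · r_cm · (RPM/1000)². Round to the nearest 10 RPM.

29040 RPM

85,800 = 11.18 × 9.1 × (N/1000)²
(N/1000)² = 85,800 / 101.738 = 843.3427
N = 1000 × √843.3427 ≈ 29,040.4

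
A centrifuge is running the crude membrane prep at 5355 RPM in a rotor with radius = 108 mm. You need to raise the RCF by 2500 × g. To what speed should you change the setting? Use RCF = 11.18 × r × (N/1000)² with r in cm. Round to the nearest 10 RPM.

7030 RPM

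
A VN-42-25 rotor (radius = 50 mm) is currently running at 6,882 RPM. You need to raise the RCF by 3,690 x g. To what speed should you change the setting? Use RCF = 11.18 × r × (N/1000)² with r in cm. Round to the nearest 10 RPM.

10650 RPM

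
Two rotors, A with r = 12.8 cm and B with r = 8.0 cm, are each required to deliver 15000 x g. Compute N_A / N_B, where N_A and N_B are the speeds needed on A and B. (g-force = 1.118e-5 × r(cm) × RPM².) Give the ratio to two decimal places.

At fixed RCF, N ∝ 1/√r, so N_A/N_B = √(r_B/r_A) = √(8.0/12.8) = √0.625000 = 0.7906.

0.79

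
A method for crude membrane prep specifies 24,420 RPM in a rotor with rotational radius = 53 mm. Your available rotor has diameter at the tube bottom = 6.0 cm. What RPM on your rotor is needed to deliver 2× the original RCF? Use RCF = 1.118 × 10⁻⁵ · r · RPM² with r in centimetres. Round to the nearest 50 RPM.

≈ 45900 RPM

Original rotor: r = 53 mm = 5.3 cm
RCF_original = 1.118 × 10⁻⁵ × 5.3 × (24420)² = 1.118 × 10⁻⁵ × 5.3 × 596,336,400 ≈ 35,335.3 × g
Target RCF = 2 × 35,335.3 ≈ 70,670.6 × g
Your rotor: r = 6.0 / 2 = 3 cm
70,670.6 = 1.118 × 10⁻⁵ × 3 × N²
N² = 70,670.6 / (3.354 × 10⁻⁵) = 2,107,054,264
N ≈ √2,107,054,264 ≈ 45,902.7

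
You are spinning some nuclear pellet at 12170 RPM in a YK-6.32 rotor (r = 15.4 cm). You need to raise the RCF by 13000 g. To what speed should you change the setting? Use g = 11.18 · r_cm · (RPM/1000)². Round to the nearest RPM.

≈ 14954 RPM

Current RCF = 11.18 × 15.4 × (12.17)² = 11.18 × 15.4 × 148.1089 ≈ 25,500.2 × g
Target RCF = 25,500.2 + 13,000 = 38,500.2 × g
(N/1000)² = 38,500.2 / 172.172 = 223.6148
N = 1000 × √223.6148 ≈ 14,953.8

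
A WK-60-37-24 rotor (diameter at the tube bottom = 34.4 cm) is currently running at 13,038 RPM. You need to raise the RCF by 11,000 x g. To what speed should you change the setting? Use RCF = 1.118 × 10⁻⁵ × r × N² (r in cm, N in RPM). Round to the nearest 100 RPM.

r = 34.4 / 2 = 17.2 cm
Current RCF = 1.118 × 10⁻⁵ × 17.2 × (13038)² = 1.118 × 10⁻⁵ × 17.2 × 169,989,444 ≈ 32,688.3 × g
Target RCF = 32,688.3 + 11,000 = 43,688.3 × g
N² = 43,688.3 / (19.2296 × 10⁻⁵) = 227,192,973
N ≈ √227,192,973 ≈ 15,072.9

≈ 15100 RPM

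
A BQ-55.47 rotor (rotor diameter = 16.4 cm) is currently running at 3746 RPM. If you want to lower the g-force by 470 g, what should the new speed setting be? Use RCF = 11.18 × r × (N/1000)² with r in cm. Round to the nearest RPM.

N₂ ≈ 2984 RPM

r = 16.4 / 2 = 8.2 cm
Current RCF = 11.18 × 8.2 × (3.746)² = 11.18 × 8.2 × 14.032516 ≈ 1,286.4 × g
Target RCF = 1,286.4 − 470 = 816.4 × g
(N/1000)² = 816.4 / 91.676 = 8.905275
N = 1000 × √8.905275 ≈ 2,984.2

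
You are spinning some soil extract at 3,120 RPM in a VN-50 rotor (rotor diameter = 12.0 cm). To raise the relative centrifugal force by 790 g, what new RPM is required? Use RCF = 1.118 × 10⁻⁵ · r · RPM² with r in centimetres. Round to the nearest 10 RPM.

≈ 4640 RPM

r = 12.0 / 2 = 6 cm
Current RCF = 1.118 × 10⁻⁵ × 6 × (3120)² = 1.118 × 10⁻⁵ × 6 × 9,734,400 ≈ 653 × g
Target RCF = 653 + 790 = 1,443 × g
N² = 1,443 / (6.708 × 10⁻⁵) = 21,511,628
N ≈ √21,511,628 ≈ 4,638.1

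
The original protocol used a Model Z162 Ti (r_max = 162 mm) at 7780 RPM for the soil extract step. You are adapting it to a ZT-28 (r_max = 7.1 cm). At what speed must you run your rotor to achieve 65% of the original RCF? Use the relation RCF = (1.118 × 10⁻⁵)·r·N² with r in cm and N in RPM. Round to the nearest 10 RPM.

≈ 9470 RPM

Original rotor: r = 162 mm = 16.2 cm
RCF_original = 1.118 × 10⁻⁵ × 16.2 × (7780)² = 1.118 × 10⁻⁵ × 16.2 × 60,528,400 ≈ 10,962.7 × g
Target RCF = 0.65 × 10,962.7 ≈ 7,125.8 × g
7,125.8 = 1.118 × 10⁻⁵ × 7.1 × N²
N² = 7,125.8 / (7.9378 × 10⁻⁵) = 89,770,465
N ≈ √89,770,465 ≈ 9,474.7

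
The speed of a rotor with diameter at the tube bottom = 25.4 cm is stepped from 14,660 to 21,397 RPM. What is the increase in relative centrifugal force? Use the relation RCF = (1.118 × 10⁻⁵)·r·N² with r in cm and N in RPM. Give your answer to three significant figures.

r = 25.4 / 2 = 12.7 cm
RCF₁ = 1.118 × 10⁻⁵ × 12.7 × (14660)² = 1.118 × 10⁻⁵ × 12.7 × 214,915,600 ≈ 30,515 × g
RCF₂ = 1.118 × 10⁻⁵ × 12.7 × (21397)² = 1.118 × 10⁻⁵ × 12.7 × 457,831,609 ≈ 65,005.7 × g
Increase = 65,005.7 − 30,515 = 34,490.7

≈ 34500 ×g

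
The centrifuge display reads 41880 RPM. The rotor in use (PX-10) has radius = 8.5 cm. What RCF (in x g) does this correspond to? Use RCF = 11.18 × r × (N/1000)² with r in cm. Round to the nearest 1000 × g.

167000 x g

RCF = 11.18 × 8.5 × (41.88)² = 11.18 × 8.5 × 1,753.9344 ≈ 166,676.4 × g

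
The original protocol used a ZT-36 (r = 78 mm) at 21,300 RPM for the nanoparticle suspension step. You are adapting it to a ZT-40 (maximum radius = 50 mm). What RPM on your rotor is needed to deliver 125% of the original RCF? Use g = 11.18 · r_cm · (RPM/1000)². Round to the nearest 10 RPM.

≈ 29740 RPM

Original rotor: r = 78 mm = 7.8 cm
RCF_original = 11.18 × 7.8 × (21.3)² = 11.18 × 7.8 × 453.69 ≈ 39,563.6 × g
Target RCF = 1.25 × 39,563.6 ≈ 49,454.5 × g
Your rotor: r = 50 mm = 5.0 cm
49,454.5 = 11.18 × 5 × (N/1000)²
(N/1000)² = 49,454.5 / 55.9 = 884.6959
N = 1000 × √884.6959 ≈ 29,743.8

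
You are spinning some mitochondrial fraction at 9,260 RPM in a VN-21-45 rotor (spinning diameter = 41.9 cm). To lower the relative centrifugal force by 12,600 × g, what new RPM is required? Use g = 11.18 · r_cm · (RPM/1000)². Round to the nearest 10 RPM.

≈ 5650 RPM

r = 41.9 / 2 = 20.95 cm
Current RCF = 11.18 × 20.95 × (9.26)² = 11.18 × 20.95 × 85.7476 ≈ 20,083.9 × g
Target RCF = 20,083.9 − 12,600 = 7,483.9 × g
(N/1000)² = 7,483.9 / 234.221 = 31.9523
N = 1000 × √31.9523 ≈ 5,652.6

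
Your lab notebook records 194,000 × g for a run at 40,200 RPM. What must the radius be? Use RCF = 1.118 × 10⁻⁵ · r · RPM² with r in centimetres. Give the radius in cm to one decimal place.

194000 = 1.118 × 10⁻⁵ × r × (40200)²
r = 194000 / (1.118 × 10⁻⁵ × 1,616,040,000) = 194000 / 18067.33 ≈ 10.738 cm

10.7 cm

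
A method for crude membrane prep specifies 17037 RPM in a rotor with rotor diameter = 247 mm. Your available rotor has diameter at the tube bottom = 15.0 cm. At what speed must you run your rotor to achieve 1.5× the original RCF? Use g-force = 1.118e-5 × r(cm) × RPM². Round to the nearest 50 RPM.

Original rotor: r = 247 mm / 2 = 123.5 mm = 12.35 cm
RCF = 1.118 × 10⁻⁵ × r × N²
RCF_original = 1.118 × 10⁻⁵ × 12.35 × (17037)² = 1.118 × 10⁻⁵ × 12.35 × 290,259,369 ≈ 40,077 × g
Target RCF = 1.5 × 40,077 ≈ 60,115.5 × g
Your rotor: r = 15.0 / 2 = 7.5 cm
60,115.5 = 1.118 × 10⁻⁵ × 7.5 × N²
N² = 60,115.5 / (8.385 × 10⁻⁵) = 716,940,966
N ≈ √716,940,966 ≈ 26,775.8

≈ 26800 RPM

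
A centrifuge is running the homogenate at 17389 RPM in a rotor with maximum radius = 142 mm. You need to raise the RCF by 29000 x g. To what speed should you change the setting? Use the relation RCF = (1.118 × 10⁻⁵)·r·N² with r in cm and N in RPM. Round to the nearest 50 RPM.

r = 142 mm = 14.2 cm
Current RCF = 1.118 × 10⁻⁵ × 14.2 × (17389)² = 1.118 × 10⁻⁵ × 14.2 × 302,377,321 ≈ 48,004.2 × g
Target RCF = 48,004.2 + 29,000 = 77,004.2 × g
N² = 77,004.2 / (15.8756 × 10⁻⁵) = 485,047,494
N ≈ √485,047,494 ≈ 22,023.8

N₂ ≈ 22000 RPM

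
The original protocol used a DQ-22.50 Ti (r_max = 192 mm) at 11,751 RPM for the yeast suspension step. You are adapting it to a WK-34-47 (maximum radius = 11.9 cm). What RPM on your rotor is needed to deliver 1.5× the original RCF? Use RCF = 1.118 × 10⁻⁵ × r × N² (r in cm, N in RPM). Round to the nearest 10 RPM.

≈ 18280 RPM

Original rotor: r = 192 mm = 19.2 cm
RCF = 1.118 × 10⁻⁵ × r × N²
RCF_original = 1.118 × 10⁻⁵ × 19.2 × (11751)² = 1.118 × 10⁻⁵ × 19.2 × 138,086,001 ≈ 29,641 × g
Target RCF = 1.5 × 29,641 ≈ 44,461.5 × g
44,461.5 = 1.118 × 10⁻⁵ × 11.9 × N²
N² = 44,461.5 / (13.3042 × 10⁻⁵) = 334,191,458
N ≈ √334,191,458 ≈ 18,280.9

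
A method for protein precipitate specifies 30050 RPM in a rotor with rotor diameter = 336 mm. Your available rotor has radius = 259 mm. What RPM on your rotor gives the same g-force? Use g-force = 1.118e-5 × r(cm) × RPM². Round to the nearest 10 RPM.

Original rotor: r = 336 mm / 2 = 168 mm = 16.8 cm
RCF_original = 1.118 × 10⁻⁵ × 16.8 × (30050)² = 1.118 × 10⁻⁵ × 16.8 × 903,002,500 ≈ 169,605.5 × g
Your rotor: r = 259 mm = 25.9 cm
169,605.5 = 1.118 × 10⁻⁵ × 25.9 × N²
N² = 169,605.5 / (28.9562 × 10⁻⁵) = 585,731,208
N ≈ √585,731,208 ≈ 24,201.9

24200 RPM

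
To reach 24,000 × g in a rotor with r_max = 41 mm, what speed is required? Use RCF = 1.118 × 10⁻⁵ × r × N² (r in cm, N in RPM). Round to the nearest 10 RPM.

N ≈ 22880 RPM

r = 41 mm = 4.1 cm
24,000 = 1.118 × 10⁻⁵ × 4.1 × N²
N² = 24,000 / (4.5838 × 10⁻⁵) = 523,583,053
N ≈ √523,583,053 ≈ 22,881.9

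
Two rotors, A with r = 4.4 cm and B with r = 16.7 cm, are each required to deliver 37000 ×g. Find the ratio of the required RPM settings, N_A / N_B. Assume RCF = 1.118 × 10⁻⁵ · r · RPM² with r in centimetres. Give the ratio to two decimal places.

At fixed RCF, N ∝ 1/√r, so N_A/N_B = √(r_B/r_A) = √(16.7/4.4) = √3.795455 = 1.9482.

1.95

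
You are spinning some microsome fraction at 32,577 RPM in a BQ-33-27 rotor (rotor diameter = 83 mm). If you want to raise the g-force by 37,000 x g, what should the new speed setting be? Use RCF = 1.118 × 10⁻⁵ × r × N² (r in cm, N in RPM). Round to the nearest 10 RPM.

N₂ ≈ 43110 RPM

r = 83 mm / 2 = 41.5 mm = 4.15 cm
Current RCF = 1.118 × 10⁻⁵ × 4.15 × (32577)² = 1.118 × 10⁻⁵ × 4.15 × 1,061,260,929 ≈ 49,239.3 × g
Target RCF = 49,239.3 + 37,000 = 86,239.3 × g
N² = 86,239.3 / (4.6397 × 10⁻⁵) = 1,858,725,780
N ≈ √1,858,725,780 ≈ 43,112.9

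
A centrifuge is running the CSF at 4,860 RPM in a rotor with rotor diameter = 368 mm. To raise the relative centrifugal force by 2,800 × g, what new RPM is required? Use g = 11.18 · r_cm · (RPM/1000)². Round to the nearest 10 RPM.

r = 368 mm / 2 = 184 mm = 18.4 cm
Current RCF = 11.18 × 18.4 × (4.86)² = 11.18 × 18.4 × 23.6196 ≈ 4,858.8 × g
Target RCF = 4,858.8 + 2,800 = 7,658.8 × g
(N/1000)² = 7,658.8 / 205.712 = 37.23069
N = 1000 × √37.23069 ≈ 6,101.7

≈ 6100 RPM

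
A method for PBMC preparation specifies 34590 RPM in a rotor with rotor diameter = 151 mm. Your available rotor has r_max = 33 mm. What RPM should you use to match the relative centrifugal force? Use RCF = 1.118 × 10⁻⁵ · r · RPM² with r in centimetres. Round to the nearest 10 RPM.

Original rotor: r = 151 mm / 2 = 75.5 mm = 7.55 cm
RCF = 1.118 × 10⁻⁵ × r × N²
RCF_original = 1.118 × 10⁻⁵ × 7.55 × (34590)² = 1.118 × 10⁻⁵ × 7.55 × 1,196,468,100 ≈ 100,992.7 × g
Your rotor: r = 33 mm = 3.3 cm
100,992.7 = 1.118 × 10⁻⁵ × 3.3 × N²
N² = 100,992.7 / (3.6894 × 10⁻⁵) = 2,737,374,641
N ≈ √2,737,374,641 ≈ 52,319.9

≈ 52320 RPM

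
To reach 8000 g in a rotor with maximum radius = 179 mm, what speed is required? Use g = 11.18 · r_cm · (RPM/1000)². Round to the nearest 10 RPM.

r = 179 mm = 17.9 cm
8,000 = 11.18 × 17.9 × (N/1000)²
(N/1000)² = 8,000 / 200.122 = 39.97561
N = 1000 × √39.97561 ≈ 6,322.6

6320 RPM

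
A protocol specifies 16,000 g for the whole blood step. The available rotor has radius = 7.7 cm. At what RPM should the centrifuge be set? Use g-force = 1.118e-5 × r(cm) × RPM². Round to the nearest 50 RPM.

16,000 = 1.118 × 10⁻⁵ × 7.7 × N²
N² = 16,000 / (8.6086 × 10⁻⁵) = 185,860,651
N ≈ √185,860,651 ≈ 13,633.1

13650 RPM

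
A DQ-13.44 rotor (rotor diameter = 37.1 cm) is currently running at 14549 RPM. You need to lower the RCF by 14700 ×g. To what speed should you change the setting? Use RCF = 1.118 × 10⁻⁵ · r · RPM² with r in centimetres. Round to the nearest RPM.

r = 37.1 / 2 = 18.55 cm
Current RCF = 1.118 × 10⁻⁵ × 18.55 × (14549)² = 1.118 × 10⁻⁵ × 18.55 × 211,673,401 ≈ 43,898.7 × g
Target RCF = 43,898.7 − 14,700 = 29,198.7 × g
N² = 29,198.7 / (20.7389 × 10⁻⁵) = 140,791,942
N ≈ √140,791,942 ≈ 11,865.6

11866 RPM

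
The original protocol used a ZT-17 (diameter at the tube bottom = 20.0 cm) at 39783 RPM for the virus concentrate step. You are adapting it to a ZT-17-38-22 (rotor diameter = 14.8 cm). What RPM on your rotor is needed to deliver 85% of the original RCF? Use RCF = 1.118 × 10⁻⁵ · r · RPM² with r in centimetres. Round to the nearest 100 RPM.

42600 RPM

Original rotor: r = 20.0 / 2 = 10 cm
RCF_original = 1.118 × 10⁻⁵ × 10 × (39783)² = 1.118 × 10⁻⁵ × 10 × 1,582,687,089 ≈ 176,944.4 × g
Target RCF = 0.85 × 176,944.4 ≈ 150,402.7 × g
Your rotor: r = 14.8 / 2 = 7.4 cm
150,402.7 = 1.118 × 10⁻⁵ × 7.4 × N²
N² = 150,402.7 / (8.2732 × 10⁻⁵) = 1,817,950,732
N ≈ √1,817,950,732 ≈ 42,637.4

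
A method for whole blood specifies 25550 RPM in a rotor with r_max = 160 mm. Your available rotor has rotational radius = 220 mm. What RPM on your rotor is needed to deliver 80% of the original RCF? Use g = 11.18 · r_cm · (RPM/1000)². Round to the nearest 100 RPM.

≈ 19500 RPM

Original rotor: r = 160 mm = 16.0 cm
RCF_original = 11.18 × 16 × (25.55)² = 11.18 × 16 × 652.8025 ≈ 116,773.3 × g
Target RCF = 0.8 × 116,773.3 ≈ 93,418.6 × g
Your rotor: r = 220 mm = 22.0 cm
93,418.6 = 11.18 × 22 × (N/1000)²
(N/1000)² = 93,418.6 / 245.96 = 379.8122
N = 1000 × √379.8122 ≈ 19,488.8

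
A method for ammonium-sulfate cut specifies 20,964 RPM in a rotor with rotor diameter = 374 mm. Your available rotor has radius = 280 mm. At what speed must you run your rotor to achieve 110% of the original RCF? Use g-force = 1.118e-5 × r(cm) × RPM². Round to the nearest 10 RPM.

Original rotor: r = 374 mm / 2 = 187 mm = 18.7 cm
RCF_original = 1.118 × 10⁻⁵ × 18.7 × (20964)² = 1.118 × 10⁻⁵ × 18.7 × 439,489,296 ≈ 91,882.3 × g
Target RCF = 1.1 × 91,882.3 ≈ 101,070.5 × g
Your rotor: r = 280 mm = 28.0 cm
101,070.5 = 1.118 × 10⁻⁵ × 28 × N²
N² = 101,070.5 / (31.304 × 10⁻⁵) = 322,867,685
N ≈ √322,867,685 ≈ 17,968.5

17970 RPM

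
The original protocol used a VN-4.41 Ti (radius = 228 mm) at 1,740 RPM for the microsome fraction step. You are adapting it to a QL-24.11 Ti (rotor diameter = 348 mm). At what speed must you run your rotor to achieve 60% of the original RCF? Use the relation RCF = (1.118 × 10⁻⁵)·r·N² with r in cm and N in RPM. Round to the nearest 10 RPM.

Original rotor: r = 228 mm = 22.8 cm
RCF = 1.118 × 10⁻⁵ × r × N²
RCF_original = 1.118 × 10⁻⁵ × 22.8 × (1740)² = 1.118 × 10⁻⁵ × 22.8 × 3,027,600 ≈ 771.7 × g
Target RCF = 0.6 × 771.7 ≈ 463 × g
Your rotor: r = 348 mm / 2 = 174 mm = 17.4 cm
463 = 1.118 × 10⁻⁵ × 17.4 × N²
N² = 463 / (19.4532 × 10⁻⁵) = 2,380,071
N ≈ √2,380,071 ≈ 1,542.7

1540 RPM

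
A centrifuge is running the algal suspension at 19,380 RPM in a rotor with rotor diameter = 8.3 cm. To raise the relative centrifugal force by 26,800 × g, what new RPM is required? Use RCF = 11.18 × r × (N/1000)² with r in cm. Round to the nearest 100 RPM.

≈ 30900 RPM

r = 8.3 / 2 = 4.15 cm
Current RCF = 11.18 × 4.15 × (19.38)² = 11.18 × 4.15 × 375.5844 ≈ 17,426 × g
Target RCF = 17,426 + 26,800 = 44,226 × g
(N/1000)² = 44,226 / 46.397 = 953.2082
N = 1000 × √953.2082 ≈ 30,874.1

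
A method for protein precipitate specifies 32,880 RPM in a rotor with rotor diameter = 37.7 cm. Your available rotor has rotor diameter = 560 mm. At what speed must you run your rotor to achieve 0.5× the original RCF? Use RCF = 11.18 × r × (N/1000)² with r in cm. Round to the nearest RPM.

Original rotor: r = 37.7 / 2 = 18.85 cm
RCF_original = 11.18 × 18.85 × (32.88)² = 11.18 × 18.85 × 1,081.0944 ≈ 227,833.1 × g
Target RCF = 0.5 × 227,833.1 ≈ 113,916.6 × g
Your rotor: r = 560 mm / 2 = 280 mm = 28 cm
113,916.6 = 11.18 × 28 × (N/1000)²
(N/1000)² = 113,916.6 / 313.04 = 363.9043
N = 1000 × √363.9043 ≈ 19,076.3

19076 RPM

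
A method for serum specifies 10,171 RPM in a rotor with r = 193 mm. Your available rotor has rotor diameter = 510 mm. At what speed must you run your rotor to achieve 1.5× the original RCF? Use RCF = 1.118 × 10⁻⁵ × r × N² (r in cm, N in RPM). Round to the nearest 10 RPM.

10840 RPM

Original rotor: r = 193 mm = 19.3 cm
RCF = 1.118 × 10⁻⁵ × r × N²
RCF_original = 1.118 × 10⁻⁵ × 19.3 × (10171)² = 1.118 × 10⁻⁵ × 19.3 × 103,449,241 ≈ 22,321.7 × g
Target RCF = 1.5 × 22,321.7 ≈ 33,482.6 × g
Your rotor: r = 510 mm / 2 = 255 mm = 25.5 cm
33,482.6 = 1.118 × 10⁻⁵ × 25.5 × N²
N² = 33,482.6 / (28.509 × 10⁻⁵) = 117,445,719
N ≈ √117,445,719 ≈ 10,837.2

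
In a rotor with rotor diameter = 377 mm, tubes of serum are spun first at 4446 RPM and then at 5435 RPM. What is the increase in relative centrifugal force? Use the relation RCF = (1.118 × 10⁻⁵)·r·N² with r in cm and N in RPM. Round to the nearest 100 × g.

r = 377 mm / 2 = 188.5 mm = 18.85 cm
RCF₁ = 1.118 × 10⁻⁵ × 18.85 × (4446)² = 1.118 × 10⁻⁵ × 18.85 × 19,766,916 ≈ 4,165.7 × g
RCF₂ = 1.118 × 10⁻⁵ × 18.85 × (5435)² = 1.118 × 10⁻⁵ × 18.85 × 29,539,225 ≈ 6,225.2 × g
Increase = 6,225.2 − 4,165.7 = 2,059.5

≈ 2100 ×g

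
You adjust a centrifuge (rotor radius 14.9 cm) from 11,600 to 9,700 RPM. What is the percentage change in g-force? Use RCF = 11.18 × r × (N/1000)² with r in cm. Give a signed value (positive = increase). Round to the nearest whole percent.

RCF ∝ N², so the ratio is (9700/11600)² = (0.836207)² = 0.6992.
Change = 0.6992 − 1 = -0.3008 → -30.1%.

-30%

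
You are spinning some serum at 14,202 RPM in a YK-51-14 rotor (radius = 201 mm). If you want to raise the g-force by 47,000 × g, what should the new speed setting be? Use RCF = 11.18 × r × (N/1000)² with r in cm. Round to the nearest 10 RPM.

r = 201 mm = 20.1 cm
Current RCF = 11.18 × 20.1 × (14.202)² = 11.18 × 20.1 × 201.696804 ≈ 45,324.9 × g
Target RCF = 45,324.9 + 47,000 = 92,324.9 × g
(N/1000)² = 92,324.9 / 224.718 = 410.8478
N = 1000 × √410.8478 ≈ 20,269.4

N₂ ≈ 20270 RPM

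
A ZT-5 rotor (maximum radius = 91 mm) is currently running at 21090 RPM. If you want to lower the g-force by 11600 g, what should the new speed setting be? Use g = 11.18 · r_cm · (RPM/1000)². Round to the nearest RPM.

r = 91 mm = 9.1 cm
Current RCF = 11.18 × 9.1 × (21.09)² = 11.18 × 9.1 × 444.7881 ≈ 45,251.9 × g
Target RCF = 45,251.9 − 11,600 = 33,651.9 × g
(N/1000)² = 33,651.9 / 101.738 = 330.7702
N = 1000 × √330.7702 ≈ 18,187.1

18187 RPM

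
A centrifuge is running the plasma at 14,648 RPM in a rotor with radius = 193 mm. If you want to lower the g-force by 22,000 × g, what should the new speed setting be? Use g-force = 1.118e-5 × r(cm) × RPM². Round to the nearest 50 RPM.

r = 193 mm = 19.3 cm
Current RCF = 1.118 × 10⁻⁵ × 19.3 × (14648)² = 1.118 × 10⁻⁵ × 19.3 × 214,563,904 ≈ 46,297.3 × g
Target RCF = 46,297.3 − 22,000 = 24,297.3 × g
N² = 24,297.3 / (21.5774 × 10⁻⁵) = 112,605,319
N ≈ √112,605,319 ≈ 10,611.6

≈ 10600 RPM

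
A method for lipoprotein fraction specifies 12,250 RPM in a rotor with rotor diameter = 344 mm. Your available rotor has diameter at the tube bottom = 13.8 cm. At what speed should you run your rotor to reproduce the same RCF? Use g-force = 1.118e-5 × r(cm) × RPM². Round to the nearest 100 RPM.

19300 RPM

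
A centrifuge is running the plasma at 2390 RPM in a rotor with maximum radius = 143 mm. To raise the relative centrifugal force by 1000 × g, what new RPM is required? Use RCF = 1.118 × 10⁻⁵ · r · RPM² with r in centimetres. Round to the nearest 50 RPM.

3450 RPM

r = 143 mm = 14.3 cm
Current RCF = 1.118 × 10⁻⁵ × 14.3 × (2390)² = 1.118 × 10⁻⁵ × 14.3 × 5,712,100 ≈ 913.2 × g
Target RCF = 913.2 + 1,000 = 1,913.2 × g
N² = 1,913.2 / (15.9874 × 10⁻⁵) = 11,966,924
N ≈ √11,966,924 ≈ 3,459.3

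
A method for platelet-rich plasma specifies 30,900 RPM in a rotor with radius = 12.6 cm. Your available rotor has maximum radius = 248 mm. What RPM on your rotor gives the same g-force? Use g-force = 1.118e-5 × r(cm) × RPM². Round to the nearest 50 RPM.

22050 RPM

RCF = 1.118 × 10⁻⁵ × r × N²
RCF_original = 1.118 × 10⁻⁵ × 12.6 × (30900)² = 1.118 × 10⁻⁵ × 12.6 × 954,810,000 ≈ 134,502.2 × g
Your rotor: r = 248 mm = 24.8 cm
134,502.2 = 1.118 × 10⁻⁵ × 24.8 × N²
N² = 134,502.2 / (27.7264 × 10⁻⁵) = 485,105,171
N ≈ √485,105,171 ≈ 22,025.1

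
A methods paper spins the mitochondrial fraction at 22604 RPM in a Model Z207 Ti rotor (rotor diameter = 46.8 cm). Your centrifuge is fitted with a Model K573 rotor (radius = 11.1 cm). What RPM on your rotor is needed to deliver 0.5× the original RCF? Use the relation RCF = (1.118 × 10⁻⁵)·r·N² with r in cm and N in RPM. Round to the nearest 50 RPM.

Original rotor: r = 46.8 / 2 = 23.4 cm
RCF = 1.118 × 10⁻⁵ × r × N²
RCF_original = 1.118 × 10⁻⁵ × 23.4 × (22604)² = 1.118 × 10⁻⁵ × 23.4 × 510,940,816 ≈ 133,668.2 × g
Target RCF = 0.5 × 133,668.2 ≈ 66,834.1 × g
66,834.1 = 1.118 × 10⁻⁵ × 11.1 × N²
N² = 66,834.1 / (12.4098 × 10⁻⁵) = 538,559,042
N ≈ √538,559,042 ≈ 23,206.9

≈ 23200 RPM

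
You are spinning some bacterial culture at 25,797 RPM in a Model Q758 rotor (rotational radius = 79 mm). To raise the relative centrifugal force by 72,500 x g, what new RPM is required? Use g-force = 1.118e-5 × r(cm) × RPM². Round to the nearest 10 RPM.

38550 RPM

r = 79 mm = 7.9 cm
Current RCF = 1.118 × 10⁻⁵ × 7.9 × (25797)² = 1.118 × 10⁻⁵ × 7.9 × 665,485,209 ≈ 58,777 × g
Target RCF = 58,777 + 72,500 = 131,277 × g
N² = 131,277 / (8.8322 × 10⁻⁵) = 1,486,345,418
N ≈ √1,486,345,418 ≈ 38,553.2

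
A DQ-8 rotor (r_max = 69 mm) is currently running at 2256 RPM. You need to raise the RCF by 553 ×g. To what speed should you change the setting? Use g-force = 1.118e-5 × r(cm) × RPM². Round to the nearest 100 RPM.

r = 69 mm = 6.9 cm
Current RCF = 1.118 × 10⁻⁵ × 6.9 × (2256)² = 1.118 × 10⁻⁵ × 6.9 × 5,089,536 ≈ 392.6 × g
Target RCF = 392.6 + 553 = 945.6 × g
N² = 945.6 / (7.7142 × 10⁻⁵) = 12,257,914
N ≈ √12,257,914 ≈ 3,501.1

3500 RPM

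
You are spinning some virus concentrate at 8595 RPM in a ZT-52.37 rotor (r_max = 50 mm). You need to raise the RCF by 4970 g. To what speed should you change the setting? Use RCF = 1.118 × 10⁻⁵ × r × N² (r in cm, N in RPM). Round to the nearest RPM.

N₂ ≈ 12759 RPM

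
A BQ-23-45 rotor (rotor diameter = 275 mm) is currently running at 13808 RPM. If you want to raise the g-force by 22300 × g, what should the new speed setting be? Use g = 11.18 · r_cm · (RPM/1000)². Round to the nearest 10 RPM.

N₂ ≈ 18320 RPM

r = 275 mm / 2 = 137.5 mm = 13.75 cm
Current RCF = 11.18 × 13.75 × (13.808)² = 11.18 × 13.75 × 190.660864 ≈ 29,309.3 × g
Target RCF = 29,309.3 + 22,300 = 51,609.3 × g
(N/1000)² = 51,609.3 / 153.725 = 335.7248
N = 1000 × √335.7248 ≈ 18,322.8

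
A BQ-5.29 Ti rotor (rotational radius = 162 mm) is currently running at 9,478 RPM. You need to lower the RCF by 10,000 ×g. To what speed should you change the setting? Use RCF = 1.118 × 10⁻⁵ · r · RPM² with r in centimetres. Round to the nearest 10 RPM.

r = 162 mm = 16.2 cm
Current RCF = 1.118 × 10⁻⁵ × 16.2 × (9478)² = 1.118 × 10⁻⁵ × 16.2 × 89,832,484 ≈ 16,270.1 × g
Target RCF = 16,270.1 − 10,000 = 6,270.1 × g
N² = 6,270.1 / (18.1116 × 10⁻⁵) = 34,619,250
N ≈ √34,619,250 ≈ 5,883.8

≈ 5880 RPM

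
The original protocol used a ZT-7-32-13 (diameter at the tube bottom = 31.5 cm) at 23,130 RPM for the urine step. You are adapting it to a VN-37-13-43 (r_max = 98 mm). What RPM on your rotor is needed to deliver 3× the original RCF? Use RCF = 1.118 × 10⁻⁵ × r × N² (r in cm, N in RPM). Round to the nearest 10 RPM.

Original rotor: r = 31.5 / 2 = 15.75 cm
RCF_original = 1.118 × 10⁻⁵ × 15.75 × (23130)² = 1.118 × 10⁻⁵ × 15.75 × 534,996,900 ≈ 94,204.9 × g
Target RCF = 3 × 94,204.9 ≈ 282,614.7 × g
Your rotor: r = 98 mm = 9.8 cm
282,614.7 = 1.118 × 10⁻⁵ × 9.8 × N²
N² = 282,614.7 / (10.9564 × 10⁻⁵) = 2,579,448,541
N ≈ √2,579,448,541 ≈ 50,788.3

≈ 50790 RPM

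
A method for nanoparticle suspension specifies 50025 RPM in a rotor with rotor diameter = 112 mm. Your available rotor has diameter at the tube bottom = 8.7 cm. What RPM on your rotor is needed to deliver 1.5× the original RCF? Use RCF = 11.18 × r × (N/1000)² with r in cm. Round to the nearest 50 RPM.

Original rotor: r = 112 mm / 2 = 56 mm = 5.6 cm
RCF = 11.18 × r × (N/1000)²
RCF_original = 11.18 × 5.6 × (50.025)² = 11.18 × 5.6 × 2,502.500625 ≈ 156,676.6 × g
Target RCF = 1.5 × 156,676.6 ≈ 235,014.9 × g
Your rotor: r = 8.7 / 2 = 4.35 cm
235,014.9 = 11.18 × 4.35 × (N/1000)²
(N/1000)² = 235,014.9 / 48.633 = 4832.416
N = 1000 × √4832.416 ≈ 69,515.6

≈ 69500 RPM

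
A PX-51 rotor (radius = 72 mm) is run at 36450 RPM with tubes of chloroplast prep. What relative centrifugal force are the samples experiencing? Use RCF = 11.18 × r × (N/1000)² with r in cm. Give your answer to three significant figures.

r = 72 mm = 7.2 cm
RCF = 11.18 × 7.2 × (36.45)² = 11.18 × 7.2 × 1,328.6025 ≈ 106,947.2 × g

RCF ≈ 107000 x g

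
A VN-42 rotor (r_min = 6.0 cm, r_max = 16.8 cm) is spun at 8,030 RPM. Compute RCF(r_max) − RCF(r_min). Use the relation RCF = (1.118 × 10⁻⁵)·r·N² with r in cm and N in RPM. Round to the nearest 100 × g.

ΔRCF ≈ 7800 ×g

RCF_max = 1.118 × 10⁻⁵ × 16.8 × (8030)² = 1.118 × 10⁻⁵ × 16.8 × 64,480,900 ≈ 12,111.1 × g
RCF_min = 1.118 × 10⁻⁵ × 6 × (8030)² = 1.118 × 10⁻⁵ × 6 × 64,480,900 ≈ 4,325.4 × g
ΔRCF = 12,111.1 − 4,325.4 = 7,785.7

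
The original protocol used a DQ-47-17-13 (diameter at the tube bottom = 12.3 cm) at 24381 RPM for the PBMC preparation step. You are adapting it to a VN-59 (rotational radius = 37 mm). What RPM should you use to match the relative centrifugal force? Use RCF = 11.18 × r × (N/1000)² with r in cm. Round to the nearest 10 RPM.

≈ 31430 RPM

Original rotor: r = 12.3 / 2 = 6.15 cm
RCF_original = 11.18 × 6.15 × (24.381)² = 11.18 × 6.15 × 594.433161 ≈ 40,871.4 × g
Your rotor: r = 37 mm = 3.7 cm
40,871.4 = 11.18 × 3.7 × (N/1000)²
(N/1000)² = 40,871.4 / 41.366 = 988.0433
N = 1000 × √988.0433 ≈ 31,433.2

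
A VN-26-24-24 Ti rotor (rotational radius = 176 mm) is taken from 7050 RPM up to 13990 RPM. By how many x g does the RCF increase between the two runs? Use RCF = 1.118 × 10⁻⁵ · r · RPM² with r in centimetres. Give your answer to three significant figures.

28700 x g

r = 176 mm = 17.6 cm
RCF₁ = 1.118 × 10⁻⁵ × 17.6 × (7050)² = 1.118 × 10⁻⁵ × 17.6 × 49,702,500 ≈ 9,779.9 × g
RCF₂ = 1.118 × 10⁻⁵ × 17.6 × (13990)² = 1.118 × 10⁻⁵ × 17.6 × 195,720,100 ≈ 38,511.5 × g
Increase = 38,511.5 − 9,779.9 = 28,731.6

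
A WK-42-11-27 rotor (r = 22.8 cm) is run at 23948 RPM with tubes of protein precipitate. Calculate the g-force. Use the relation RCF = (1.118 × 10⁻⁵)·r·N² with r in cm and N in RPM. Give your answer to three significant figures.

≈ 146000 × g

RCF = 1.118 × 10⁻⁵ × 22.8 × (23948)² = 1.118 × 10⁻⁵ × 22.8 × 573,506,704 ≈ 146,189.2 × g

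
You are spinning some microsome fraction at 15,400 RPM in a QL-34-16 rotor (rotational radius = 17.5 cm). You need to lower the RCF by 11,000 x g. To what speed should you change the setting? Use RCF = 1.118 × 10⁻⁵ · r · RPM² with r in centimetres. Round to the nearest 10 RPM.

Current RCF = 1.118 × 10⁻⁵ × 17.5 × (15400)² = 1.118 × 10⁻⁵ × 17.5 × 237,160,000 ≈ 46,400.4 × g
Target RCF = 46,400.4 − 11,000 = 35,400.4 × g
N² = 35,400.4 / (19.565 × 10⁻⁵) = 180,937,388
N ≈ √180,937,388 ≈ 13,451.3

≈ 13450 RPM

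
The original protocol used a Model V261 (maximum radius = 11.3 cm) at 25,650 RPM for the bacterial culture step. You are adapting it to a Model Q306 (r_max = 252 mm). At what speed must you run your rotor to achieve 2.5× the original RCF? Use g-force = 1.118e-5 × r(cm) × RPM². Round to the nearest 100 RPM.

RCF = 1.118 × 10⁻⁵ × r × N²
RCF_original = 1.118 × 10⁻⁵ × 11.3 × (25650)² = 1.118 × 10⁻⁵ × 11.3 × 657,922,500 ≈ 83,118 × g
Target RCF = 2.5 × 83,118 ≈ 207,795 × g
Your rotor: r = 252 mm = 25.2 cm
207,795 = 1.118 × 10⁻⁵ × 25.2 × N²
N² = 207,795 / (28.1736 × 10⁻⁵) = 737,552,177
N ≈ √737,552,177 ≈ 27,157.9

27200 RPM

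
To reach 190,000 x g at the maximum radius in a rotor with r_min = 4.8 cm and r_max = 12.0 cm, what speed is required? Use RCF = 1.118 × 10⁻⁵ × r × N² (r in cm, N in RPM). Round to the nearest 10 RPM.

N ≈ 37630 RPM

Use r_max = 12.0 cm.
RCF = 1.118 × 10⁻⁵ × r × N²
190,000 = 1.118 × 10⁻⁵ × 12 × N²
N² = 190,000 / (13.416 × 10⁻⁵) = 1,416,219,439
N ≈ √1,416,219,439 ≈ 37,632.7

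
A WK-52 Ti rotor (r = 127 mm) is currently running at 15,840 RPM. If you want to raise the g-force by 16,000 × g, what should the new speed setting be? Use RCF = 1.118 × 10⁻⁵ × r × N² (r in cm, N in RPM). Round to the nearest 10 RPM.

r = 127 mm = 12.7 cm
Current RCF = 1.118 × 10⁻⁵ × 12.7 × (15840)² = 1.118 × 10⁻⁵ × 12.7 × 250,905,600 ≈ 35,625.1 × g
Target RCF = 35,625.1 + 16,000 = 51,625.1 × g
N² = 51,625.1 / (14.1986 × 10⁻⁵) = 363,592,889
N ≈ √363,592,889 ≈ 19,068.1

≈ 19070 RPM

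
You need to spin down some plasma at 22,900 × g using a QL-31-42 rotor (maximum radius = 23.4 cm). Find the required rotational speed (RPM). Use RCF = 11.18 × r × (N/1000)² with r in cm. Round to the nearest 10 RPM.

N ≈ 9360 RPM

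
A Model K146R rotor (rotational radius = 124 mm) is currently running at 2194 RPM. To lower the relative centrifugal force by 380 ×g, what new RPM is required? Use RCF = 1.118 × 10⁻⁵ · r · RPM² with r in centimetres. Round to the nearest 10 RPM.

r = 124 mm = 12.4 cm
Current RCF = 1.118 × 10⁻⁵ × 12.4 × (2194)² = 1.118 × 10⁻⁵ × 12.4 × 4,813,636 ≈ 667.3 × g
Target RCF = 667.3 − 380 = 287.3 × g
N² = 287.3 / (13.8632 × 10⁻⁵) = 2,072,393
N ≈ √2,072,393 ≈ 1,439.6

N₂ ≈ 1440 RPM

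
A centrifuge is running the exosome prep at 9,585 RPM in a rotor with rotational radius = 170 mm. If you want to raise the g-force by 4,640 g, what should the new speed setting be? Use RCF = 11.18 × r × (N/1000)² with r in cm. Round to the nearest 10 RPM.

≈ 10780 RPM

r = 170 mm = 17.0 cm
Current RCF = 11.18 × 17 × (9.585)² = 11.18 × 17 × 91.872225 ≈ 17,461.2 × g
Target RCF = 17,461.2 + 4,640 = 22,101.2 × g
(N/1000)² = 22,101.2 / 190.06 = 116.2854
N = 1000 × √116.2854 ≈ 10,783.6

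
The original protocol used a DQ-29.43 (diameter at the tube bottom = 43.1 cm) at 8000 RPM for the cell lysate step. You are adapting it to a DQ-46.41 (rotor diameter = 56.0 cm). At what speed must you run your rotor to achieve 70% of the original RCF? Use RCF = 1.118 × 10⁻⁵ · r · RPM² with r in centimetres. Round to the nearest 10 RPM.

Original rotor: r = 43.1 / 2 = 21.55 cm
RCF_original = 1.118 × 10⁻⁵ × 21.55 × (8000)² = 1.118 × 10⁻⁵ × 21.55 × 64,000,000 ≈ 15,419.5 × g
Target RCF = 0.7 × 15,419.5 ≈ 10,793.6 × g
Your rotor: r = 56.0 / 2 = 28 cm
10,793.6 = 1.118 × 10⁻⁵ × 28 × N²
N² = 10,793.6 / (31.304 × 10⁻⁵) = 34,479,939
N ≈ √34,479,939 ≈ 5,872.0

5870 RPM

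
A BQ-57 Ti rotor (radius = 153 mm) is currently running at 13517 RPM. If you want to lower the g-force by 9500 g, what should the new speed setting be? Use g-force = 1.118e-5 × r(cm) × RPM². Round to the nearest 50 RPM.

≈ 11300 RPM

r = 153 mm = 15.3 cm
Current RCF = 1.118 × 10⁻⁵ × 15.3 × (13517)² = 1.118 × 10⁻⁵ × 15.3 × 182,709,289 ≈ 31,253.2 × g
Target RCF = 31,253.2 − 9,500 = 21,753.2 × g
N² = 21,753.2 / (17.1054 × 10⁻⁵) = 127,171,536
N ≈ √127,171,536 ≈ 11,277.0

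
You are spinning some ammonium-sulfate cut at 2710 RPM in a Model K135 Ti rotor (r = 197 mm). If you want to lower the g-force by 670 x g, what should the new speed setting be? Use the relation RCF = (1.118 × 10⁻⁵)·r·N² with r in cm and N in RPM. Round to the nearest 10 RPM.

N₂ ≈ 2070 RPM

r = 197 mm = 19.7 cm
Current RCF = 1.118 × 10⁻⁵ × 19.7 × (2710)² = 1.118 × 10⁻⁵ × 19.7 × 7,344,100 ≈ 1,617.5 × g
Target RCF = 1,617.5 − 670 = 947.5 × g
N² = 947.5 / (22.0246 × 10⁻⁵) = 4,302,008
N ≈ √4,302,008 ≈ 2,074.1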